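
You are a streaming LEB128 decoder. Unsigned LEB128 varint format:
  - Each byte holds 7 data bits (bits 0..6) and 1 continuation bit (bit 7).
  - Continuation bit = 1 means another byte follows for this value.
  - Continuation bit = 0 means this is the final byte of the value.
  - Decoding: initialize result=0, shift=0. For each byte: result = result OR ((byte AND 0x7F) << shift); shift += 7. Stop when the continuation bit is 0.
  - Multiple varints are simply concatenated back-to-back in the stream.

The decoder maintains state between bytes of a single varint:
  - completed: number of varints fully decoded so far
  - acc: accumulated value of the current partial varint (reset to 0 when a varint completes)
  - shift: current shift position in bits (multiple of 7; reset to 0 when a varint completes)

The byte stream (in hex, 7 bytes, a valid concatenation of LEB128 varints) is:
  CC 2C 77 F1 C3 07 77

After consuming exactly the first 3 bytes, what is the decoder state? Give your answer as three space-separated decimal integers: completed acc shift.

Answer: 2 0 0

Derivation:
byte[0]=0xCC cont=1 payload=0x4C: acc |= 76<<0 -> completed=0 acc=76 shift=7
byte[1]=0x2C cont=0 payload=0x2C: varint #1 complete (value=5708); reset -> completed=1 acc=0 shift=0
byte[2]=0x77 cont=0 payload=0x77: varint #2 complete (value=119); reset -> completed=2 acc=0 shift=0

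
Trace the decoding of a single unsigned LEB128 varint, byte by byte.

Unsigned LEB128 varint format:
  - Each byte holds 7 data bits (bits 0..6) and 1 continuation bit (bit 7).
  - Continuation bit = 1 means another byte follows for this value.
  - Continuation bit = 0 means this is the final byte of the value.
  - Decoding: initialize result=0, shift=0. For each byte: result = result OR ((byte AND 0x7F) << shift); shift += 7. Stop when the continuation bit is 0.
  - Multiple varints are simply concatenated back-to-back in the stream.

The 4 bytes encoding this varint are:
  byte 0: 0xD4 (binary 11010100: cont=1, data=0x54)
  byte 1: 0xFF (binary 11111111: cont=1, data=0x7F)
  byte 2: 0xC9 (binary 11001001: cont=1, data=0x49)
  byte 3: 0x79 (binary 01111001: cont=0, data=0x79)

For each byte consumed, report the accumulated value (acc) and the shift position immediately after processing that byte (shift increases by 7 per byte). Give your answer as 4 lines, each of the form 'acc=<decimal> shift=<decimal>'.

byte 0=0xD4: payload=0x54=84, contrib = 84<<0 = 84; acc -> 84, shift -> 7
byte 1=0xFF: payload=0x7F=127, contrib = 127<<7 = 16256; acc -> 16340, shift -> 14
byte 2=0xC9: payload=0x49=73, contrib = 73<<14 = 1196032; acc -> 1212372, shift -> 21
byte 3=0x79: payload=0x79=121, contrib = 121<<21 = 253755392; acc -> 254967764, shift -> 28

Answer: acc=84 shift=7
acc=16340 shift=14
acc=1212372 shift=21
acc=254967764 shift=28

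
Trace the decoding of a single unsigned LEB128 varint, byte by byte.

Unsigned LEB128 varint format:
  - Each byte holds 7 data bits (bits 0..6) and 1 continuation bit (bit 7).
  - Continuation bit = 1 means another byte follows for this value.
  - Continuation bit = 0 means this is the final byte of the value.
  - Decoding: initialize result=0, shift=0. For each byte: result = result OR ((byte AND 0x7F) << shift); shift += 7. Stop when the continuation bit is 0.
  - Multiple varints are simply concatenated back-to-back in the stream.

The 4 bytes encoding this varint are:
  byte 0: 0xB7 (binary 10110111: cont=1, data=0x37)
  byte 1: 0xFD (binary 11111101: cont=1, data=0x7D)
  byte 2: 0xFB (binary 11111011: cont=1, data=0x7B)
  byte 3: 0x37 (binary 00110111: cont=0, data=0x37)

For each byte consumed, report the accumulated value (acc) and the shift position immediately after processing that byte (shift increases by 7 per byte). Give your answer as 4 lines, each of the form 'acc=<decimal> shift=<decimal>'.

byte 0=0xB7: payload=0x37=55, contrib = 55<<0 = 55; acc -> 55, shift -> 7
byte 1=0xFD: payload=0x7D=125, contrib = 125<<7 = 16000; acc -> 16055, shift -> 14
byte 2=0xFB: payload=0x7B=123, contrib = 123<<14 = 2015232; acc -> 2031287, shift -> 21
byte 3=0x37: payload=0x37=55, contrib = 55<<21 = 115343360; acc -> 117374647, shift -> 28

Answer: acc=55 shift=7
acc=16055 shift=14
acc=2031287 shift=21
acc=117374647 shift=28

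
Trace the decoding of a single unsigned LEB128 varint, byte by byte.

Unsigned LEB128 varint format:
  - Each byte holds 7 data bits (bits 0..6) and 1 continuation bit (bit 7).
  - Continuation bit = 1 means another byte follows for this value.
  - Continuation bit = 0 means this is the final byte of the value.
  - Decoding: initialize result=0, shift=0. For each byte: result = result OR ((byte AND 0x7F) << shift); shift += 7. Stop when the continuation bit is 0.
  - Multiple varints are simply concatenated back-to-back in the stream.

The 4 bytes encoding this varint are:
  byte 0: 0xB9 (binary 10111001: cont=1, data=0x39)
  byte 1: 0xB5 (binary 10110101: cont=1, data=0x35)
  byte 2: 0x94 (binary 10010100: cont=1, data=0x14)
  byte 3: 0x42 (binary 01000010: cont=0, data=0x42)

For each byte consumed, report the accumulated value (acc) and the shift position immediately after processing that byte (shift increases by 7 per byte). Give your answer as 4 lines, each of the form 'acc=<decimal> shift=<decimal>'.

byte 0=0xB9: payload=0x39=57, contrib = 57<<0 = 57; acc -> 57, shift -> 7
byte 1=0xB5: payload=0x35=53, contrib = 53<<7 = 6784; acc -> 6841, shift -> 14
byte 2=0x94: payload=0x14=20, contrib = 20<<14 = 327680; acc -> 334521, shift -> 21
byte 3=0x42: payload=0x42=66, contrib = 66<<21 = 138412032; acc -> 138746553, shift -> 28

Answer: acc=57 shift=7
acc=6841 shift=14
acc=334521 shift=21
acc=138746553 shift=28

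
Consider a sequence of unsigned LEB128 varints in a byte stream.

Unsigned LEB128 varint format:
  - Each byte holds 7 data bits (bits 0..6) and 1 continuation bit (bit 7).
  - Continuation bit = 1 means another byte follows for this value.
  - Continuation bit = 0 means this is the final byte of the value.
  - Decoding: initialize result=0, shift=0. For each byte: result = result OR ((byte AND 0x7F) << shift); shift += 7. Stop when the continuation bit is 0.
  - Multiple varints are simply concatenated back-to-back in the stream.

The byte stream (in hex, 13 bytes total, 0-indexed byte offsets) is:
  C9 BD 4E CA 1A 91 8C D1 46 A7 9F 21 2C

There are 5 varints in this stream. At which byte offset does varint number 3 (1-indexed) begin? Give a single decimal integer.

  byte[0]=0xC9 cont=1 payload=0x49=73: acc |= 73<<0 -> acc=73 shift=7
  byte[1]=0xBD cont=1 payload=0x3D=61: acc |= 61<<7 -> acc=7881 shift=14
  byte[2]=0x4E cont=0 payload=0x4E=78: acc |= 78<<14 -> acc=1285833 shift=21 [end]
Varint 1: bytes[0:3] = C9 BD 4E -> value 1285833 (3 byte(s))
  byte[3]=0xCA cont=1 payload=0x4A=74: acc |= 74<<0 -> acc=74 shift=7
  byte[4]=0x1A cont=0 payload=0x1A=26: acc |= 26<<7 -> acc=3402 shift=14 [end]
Varint 2: bytes[3:5] = CA 1A -> value 3402 (2 byte(s))
  byte[5]=0x91 cont=1 payload=0x11=17: acc |= 17<<0 -> acc=17 shift=7
  byte[6]=0x8C cont=1 payload=0x0C=12: acc |= 12<<7 -> acc=1553 shift=14
  byte[7]=0xD1 cont=1 payload=0x51=81: acc |= 81<<14 -> acc=1328657 shift=21
  byte[8]=0x46 cont=0 payload=0x46=70: acc |= 70<<21 -> acc=148129297 shift=28 [end]
Varint 3: bytes[5:9] = 91 8C D1 46 -> value 148129297 (4 byte(s))
  byte[9]=0xA7 cont=1 payload=0x27=39: acc |= 39<<0 -> acc=39 shift=7
  byte[10]=0x9F cont=1 payload=0x1F=31: acc |= 31<<7 -> acc=4007 shift=14
  byte[11]=0x21 cont=0 payload=0x21=33: acc |= 33<<14 -> acc=544679 shift=21 [end]
Varint 4: bytes[9:12] = A7 9F 21 -> value 544679 (3 byte(s))
  byte[12]=0x2C cont=0 payload=0x2C=44: acc |= 44<<0 -> acc=44 shift=7 [end]
Varint 5: bytes[12:13] = 2C -> value 44 (1 byte(s))

Answer: 5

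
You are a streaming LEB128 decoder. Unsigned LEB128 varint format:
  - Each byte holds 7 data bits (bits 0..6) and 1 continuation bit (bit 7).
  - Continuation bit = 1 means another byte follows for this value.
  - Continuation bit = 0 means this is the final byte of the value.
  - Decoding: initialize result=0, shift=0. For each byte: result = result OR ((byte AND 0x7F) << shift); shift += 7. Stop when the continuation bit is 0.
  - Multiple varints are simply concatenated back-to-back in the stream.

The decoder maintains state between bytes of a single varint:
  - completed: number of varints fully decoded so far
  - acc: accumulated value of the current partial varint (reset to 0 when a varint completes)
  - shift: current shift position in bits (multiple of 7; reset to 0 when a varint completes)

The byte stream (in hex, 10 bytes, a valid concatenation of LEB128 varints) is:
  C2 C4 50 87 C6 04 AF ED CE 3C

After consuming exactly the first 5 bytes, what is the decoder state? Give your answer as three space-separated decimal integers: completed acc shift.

Answer: 1 8967 14

Derivation:
byte[0]=0xC2 cont=1 payload=0x42: acc |= 66<<0 -> completed=0 acc=66 shift=7
byte[1]=0xC4 cont=1 payload=0x44: acc |= 68<<7 -> completed=0 acc=8770 shift=14
byte[2]=0x50 cont=0 payload=0x50: varint #1 complete (value=1319490); reset -> completed=1 acc=0 shift=0
byte[3]=0x87 cont=1 payload=0x07: acc |= 7<<0 -> completed=1 acc=7 shift=7
byte[4]=0xC6 cont=1 payload=0x46: acc |= 70<<7 -> completed=1 acc=8967 shift=14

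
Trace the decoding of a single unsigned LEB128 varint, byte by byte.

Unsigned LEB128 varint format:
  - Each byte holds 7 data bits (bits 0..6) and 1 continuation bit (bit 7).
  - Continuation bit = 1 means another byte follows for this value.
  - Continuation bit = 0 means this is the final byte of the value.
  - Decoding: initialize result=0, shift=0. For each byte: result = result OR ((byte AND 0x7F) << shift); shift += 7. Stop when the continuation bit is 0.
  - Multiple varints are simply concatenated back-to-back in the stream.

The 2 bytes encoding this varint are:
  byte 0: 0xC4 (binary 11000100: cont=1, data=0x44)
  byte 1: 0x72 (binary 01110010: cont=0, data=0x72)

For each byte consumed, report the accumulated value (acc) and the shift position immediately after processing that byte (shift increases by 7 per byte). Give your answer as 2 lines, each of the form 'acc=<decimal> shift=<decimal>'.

byte 0=0xC4: payload=0x44=68, contrib = 68<<0 = 68; acc -> 68, shift -> 7
byte 1=0x72: payload=0x72=114, contrib = 114<<7 = 14592; acc -> 14660, shift -> 14

Answer: acc=68 shift=7
acc=14660 shift=14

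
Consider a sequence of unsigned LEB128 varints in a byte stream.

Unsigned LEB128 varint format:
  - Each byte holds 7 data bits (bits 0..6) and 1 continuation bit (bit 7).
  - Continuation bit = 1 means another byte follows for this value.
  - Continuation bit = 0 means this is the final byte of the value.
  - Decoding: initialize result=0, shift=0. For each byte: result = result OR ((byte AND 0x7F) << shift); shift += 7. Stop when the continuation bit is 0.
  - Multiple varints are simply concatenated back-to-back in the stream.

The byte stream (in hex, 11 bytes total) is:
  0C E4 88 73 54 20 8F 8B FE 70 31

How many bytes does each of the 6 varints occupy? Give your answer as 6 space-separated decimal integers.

  byte[0]=0x0C cont=0 payload=0x0C=12: acc |= 12<<0 -> acc=12 shift=7 [end]
Varint 1: bytes[0:1] = 0C -> value 12 (1 byte(s))
  byte[1]=0xE4 cont=1 payload=0x64=100: acc |= 100<<0 -> acc=100 shift=7
  byte[2]=0x88 cont=1 payload=0x08=8: acc |= 8<<7 -> acc=1124 shift=14
  byte[3]=0x73 cont=0 payload=0x73=115: acc |= 115<<14 -> acc=1885284 shift=21 [end]
Varint 2: bytes[1:4] = E4 88 73 -> value 1885284 (3 byte(s))
  byte[4]=0x54 cont=0 payload=0x54=84: acc |= 84<<0 -> acc=84 shift=7 [end]
Varint 3: bytes[4:5] = 54 -> value 84 (1 byte(s))
  byte[5]=0x20 cont=0 payload=0x20=32: acc |= 32<<0 -> acc=32 shift=7 [end]
Varint 4: bytes[5:6] = 20 -> value 32 (1 byte(s))
  byte[6]=0x8F cont=1 payload=0x0F=15: acc |= 15<<0 -> acc=15 shift=7
  byte[7]=0x8B cont=1 payload=0x0B=11: acc |= 11<<7 -> acc=1423 shift=14
  byte[8]=0xFE cont=1 payload=0x7E=126: acc |= 126<<14 -> acc=2065807 shift=21
  byte[9]=0x70 cont=0 payload=0x70=112: acc |= 112<<21 -> acc=236946831 shift=28 [end]
Varint 5: bytes[6:10] = 8F 8B FE 70 -> value 236946831 (4 byte(s))
  byte[10]=0x31 cont=0 payload=0x31=49: acc |= 49<<0 -> acc=49 shift=7 [end]
Varint 6: bytes[10:11] = 31 -> value 49 (1 byte(s))

Answer: 1 3 1 1 4 1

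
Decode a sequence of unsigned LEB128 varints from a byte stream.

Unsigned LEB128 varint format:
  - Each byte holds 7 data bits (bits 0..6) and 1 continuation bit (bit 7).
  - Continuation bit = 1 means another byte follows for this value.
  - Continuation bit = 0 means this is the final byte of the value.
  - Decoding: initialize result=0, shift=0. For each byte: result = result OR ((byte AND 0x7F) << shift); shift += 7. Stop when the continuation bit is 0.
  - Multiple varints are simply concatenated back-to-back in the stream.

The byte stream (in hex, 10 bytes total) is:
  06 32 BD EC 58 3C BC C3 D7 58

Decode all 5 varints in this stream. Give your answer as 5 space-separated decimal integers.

Answer: 6 50 1455677 60 185983420

Derivation:
  byte[0]=0x06 cont=0 payload=0x06=6: acc |= 6<<0 -> acc=6 shift=7 [end]
Varint 1: bytes[0:1] = 06 -> value 6 (1 byte(s))
  byte[1]=0x32 cont=0 payload=0x32=50: acc |= 50<<0 -> acc=50 shift=7 [end]
Varint 2: bytes[1:2] = 32 -> value 50 (1 byte(s))
  byte[2]=0xBD cont=1 payload=0x3D=61: acc |= 61<<0 -> acc=61 shift=7
  byte[3]=0xEC cont=1 payload=0x6C=108: acc |= 108<<7 -> acc=13885 shift=14
  byte[4]=0x58 cont=0 payload=0x58=88: acc |= 88<<14 -> acc=1455677 shift=21 [end]
Varint 3: bytes[2:5] = BD EC 58 -> value 1455677 (3 byte(s))
  byte[5]=0x3C cont=0 payload=0x3C=60: acc |= 60<<0 -> acc=60 shift=7 [end]
Varint 4: bytes[5:6] = 3C -> value 60 (1 byte(s))
  byte[6]=0xBC cont=1 payload=0x3C=60: acc |= 60<<0 -> acc=60 shift=7
  byte[7]=0xC3 cont=1 payload=0x43=67: acc |= 67<<7 -> acc=8636 shift=14
  byte[8]=0xD7 cont=1 payload=0x57=87: acc |= 87<<14 -> acc=1434044 shift=21
  byte[9]=0x58 cont=0 payload=0x58=88: acc |= 88<<21 -> acc=185983420 shift=28 [end]
Varint 5: bytes[6:10] = BC C3 D7 58 -> value 185983420 (4 byte(s))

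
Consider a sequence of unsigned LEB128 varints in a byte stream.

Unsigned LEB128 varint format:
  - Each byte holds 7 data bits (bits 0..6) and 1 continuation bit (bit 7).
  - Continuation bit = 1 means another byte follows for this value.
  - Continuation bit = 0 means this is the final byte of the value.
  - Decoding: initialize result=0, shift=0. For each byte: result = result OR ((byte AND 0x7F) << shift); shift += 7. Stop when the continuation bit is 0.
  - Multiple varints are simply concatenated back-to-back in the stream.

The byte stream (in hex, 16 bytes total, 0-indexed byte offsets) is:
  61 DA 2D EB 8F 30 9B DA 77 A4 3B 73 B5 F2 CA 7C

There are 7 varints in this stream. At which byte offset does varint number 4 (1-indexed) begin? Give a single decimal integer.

  byte[0]=0x61 cont=0 payload=0x61=97: acc |= 97<<0 -> acc=97 shift=7 [end]
Varint 1: bytes[0:1] = 61 -> value 97 (1 byte(s))
  byte[1]=0xDA cont=1 payload=0x5A=90: acc |= 90<<0 -> acc=90 shift=7
  byte[2]=0x2D cont=0 payload=0x2D=45: acc |= 45<<7 -> acc=5850 shift=14 [end]
Varint 2: bytes[1:3] = DA 2D -> value 5850 (2 byte(s))
  byte[3]=0xEB cont=1 payload=0x6B=107: acc |= 107<<0 -> acc=107 shift=7
  byte[4]=0x8F cont=1 payload=0x0F=15: acc |= 15<<7 -> acc=2027 shift=14
  byte[5]=0x30 cont=0 payload=0x30=48: acc |= 48<<14 -> acc=788459 shift=21 [end]
Varint 3: bytes[3:6] = EB 8F 30 -> value 788459 (3 byte(s))
  byte[6]=0x9B cont=1 payload=0x1B=27: acc |= 27<<0 -> acc=27 shift=7
  byte[7]=0xDA cont=1 payload=0x5A=90: acc |= 90<<7 -> acc=11547 shift=14
  byte[8]=0x77 cont=0 payload=0x77=119: acc |= 119<<14 -> acc=1961243 shift=21 [end]
Varint 4: bytes[6:9] = 9B DA 77 -> value 1961243 (3 byte(s))
  byte[9]=0xA4 cont=1 payload=0x24=36: acc |= 36<<0 -> acc=36 shift=7
  byte[10]=0x3B cont=0 payload=0x3B=59: acc |= 59<<7 -> acc=7588 shift=14 [end]
Varint 5: bytes[9:11] = A4 3B -> value 7588 (2 byte(s))
  byte[11]=0x73 cont=0 payload=0x73=115: acc |= 115<<0 -> acc=115 shift=7 [end]
Varint 6: bytes[11:12] = 73 -> value 115 (1 byte(s))
  byte[12]=0xB5 cont=1 payload=0x35=53: acc |= 53<<0 -> acc=53 shift=7
  byte[13]=0xF2 cont=1 payload=0x72=114: acc |= 114<<7 -> acc=14645 shift=14
  byte[14]=0xCA cont=1 payload=0x4A=74: acc |= 74<<14 -> acc=1227061 shift=21
  byte[15]=0x7C cont=0 payload=0x7C=124: acc |= 124<<21 -> acc=261273909 shift=28 [end]
Varint 7: bytes[12:16] = B5 F2 CA 7C -> value 261273909 (4 byte(s))

Answer: 6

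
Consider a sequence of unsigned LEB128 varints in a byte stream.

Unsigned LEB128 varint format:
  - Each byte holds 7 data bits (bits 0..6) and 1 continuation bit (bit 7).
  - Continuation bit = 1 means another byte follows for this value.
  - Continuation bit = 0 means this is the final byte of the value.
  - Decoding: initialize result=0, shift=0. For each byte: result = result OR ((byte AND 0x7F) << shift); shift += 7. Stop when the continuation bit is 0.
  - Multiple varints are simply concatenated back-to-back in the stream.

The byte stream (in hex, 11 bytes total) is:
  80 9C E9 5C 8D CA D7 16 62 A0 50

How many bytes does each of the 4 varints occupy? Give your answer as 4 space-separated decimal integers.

Answer: 4 4 1 2

Derivation:
  byte[0]=0x80 cont=1 payload=0x00=0: acc |= 0<<0 -> acc=0 shift=7
  byte[1]=0x9C cont=1 payload=0x1C=28: acc |= 28<<7 -> acc=3584 shift=14
  byte[2]=0xE9 cont=1 payload=0x69=105: acc |= 105<<14 -> acc=1723904 shift=21
  byte[3]=0x5C cont=0 payload=0x5C=92: acc |= 92<<21 -> acc=194661888 shift=28 [end]
Varint 1: bytes[0:4] = 80 9C E9 5C -> value 194661888 (4 byte(s))
  byte[4]=0x8D cont=1 payload=0x0D=13: acc |= 13<<0 -> acc=13 shift=7
  byte[5]=0xCA cont=1 payload=0x4A=74: acc |= 74<<7 -> acc=9485 shift=14
  byte[6]=0xD7 cont=1 payload=0x57=87: acc |= 87<<14 -> acc=1434893 shift=21
  byte[7]=0x16 cont=0 payload=0x16=22: acc |= 22<<21 -> acc=47572237 shift=28 [end]
Varint 2: bytes[4:8] = 8D CA D7 16 -> value 47572237 (4 byte(s))
  byte[8]=0x62 cont=0 payload=0x62=98: acc |= 98<<0 -> acc=98 shift=7 [end]
Varint 3: bytes[8:9] = 62 -> value 98 (1 byte(s))
  byte[9]=0xA0 cont=1 payload=0x20=32: acc |= 32<<0 -> acc=32 shift=7
  byte[10]=0x50 cont=0 payload=0x50=80: acc |= 80<<7 -> acc=10272 shift=14 [end]
Varint 4: bytes[9:11] = A0 50 -> value 10272 (2 byte(s))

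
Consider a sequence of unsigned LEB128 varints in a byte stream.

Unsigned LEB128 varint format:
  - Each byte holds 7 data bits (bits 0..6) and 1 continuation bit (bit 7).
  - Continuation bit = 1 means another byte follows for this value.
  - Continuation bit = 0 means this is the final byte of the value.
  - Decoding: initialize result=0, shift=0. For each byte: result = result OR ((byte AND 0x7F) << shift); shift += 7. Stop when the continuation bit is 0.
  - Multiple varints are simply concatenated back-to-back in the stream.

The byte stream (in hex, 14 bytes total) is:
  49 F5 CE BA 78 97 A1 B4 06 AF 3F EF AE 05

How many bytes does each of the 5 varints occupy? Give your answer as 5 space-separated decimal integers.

  byte[0]=0x49 cont=0 payload=0x49=73: acc |= 73<<0 -> acc=73 shift=7 [end]
Varint 1: bytes[0:1] = 49 -> value 73 (1 byte(s))
  byte[1]=0xF5 cont=1 payload=0x75=117: acc |= 117<<0 -> acc=117 shift=7
  byte[2]=0xCE cont=1 payload=0x4E=78: acc |= 78<<7 -> acc=10101 shift=14
  byte[3]=0xBA cont=1 payload=0x3A=58: acc |= 58<<14 -> acc=960373 shift=21
  byte[4]=0x78 cont=0 payload=0x78=120: acc |= 120<<21 -> acc=252618613 shift=28 [end]
Varint 2: bytes[1:5] = F5 CE BA 78 -> value 252618613 (4 byte(s))
  byte[5]=0x97 cont=1 payload=0x17=23: acc |= 23<<0 -> acc=23 shift=7
  byte[6]=0xA1 cont=1 payload=0x21=33: acc |= 33<<7 -> acc=4247 shift=14
  byte[7]=0xB4 cont=1 payload=0x34=52: acc |= 52<<14 -> acc=856215 shift=21
  byte[8]=0x06 cont=0 payload=0x06=6: acc |= 6<<21 -> acc=13439127 shift=28 [end]
Varint 3: bytes[5:9] = 97 A1 B4 06 -> value 13439127 (4 byte(s))
  byte[9]=0xAF cont=1 payload=0x2F=47: acc |= 47<<0 -> acc=47 shift=7
  byte[10]=0x3F cont=0 payload=0x3F=63: acc |= 63<<7 -> acc=8111 shift=14 [end]
Varint 4: bytes[9:11] = AF 3F -> value 8111 (2 byte(s))
  byte[11]=0xEF cont=1 payload=0x6F=111: acc |= 111<<0 -> acc=111 shift=7
  byte[12]=0xAE cont=1 payload=0x2E=46: acc |= 46<<7 -> acc=5999 shift=14
  byte[13]=0x05 cont=0 payload=0x05=5: acc |= 5<<14 -> acc=87919 shift=21 [end]
Varint 5: bytes[11:14] = EF AE 05 -> value 87919 (3 byte(s))

Answer: 1 4 4 2 3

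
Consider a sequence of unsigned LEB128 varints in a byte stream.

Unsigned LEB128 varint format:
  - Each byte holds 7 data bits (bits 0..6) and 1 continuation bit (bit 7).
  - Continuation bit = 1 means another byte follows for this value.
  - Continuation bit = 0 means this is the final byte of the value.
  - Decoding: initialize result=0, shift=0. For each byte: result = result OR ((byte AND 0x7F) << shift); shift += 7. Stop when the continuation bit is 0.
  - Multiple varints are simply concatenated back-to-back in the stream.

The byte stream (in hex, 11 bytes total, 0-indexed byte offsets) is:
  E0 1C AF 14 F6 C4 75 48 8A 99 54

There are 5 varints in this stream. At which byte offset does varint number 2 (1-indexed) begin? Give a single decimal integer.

  byte[0]=0xE0 cont=1 payload=0x60=96: acc |= 96<<0 -> acc=96 shift=7
  byte[1]=0x1C cont=0 payload=0x1C=28: acc |= 28<<7 -> acc=3680 shift=14 [end]
Varint 1: bytes[0:2] = E0 1C -> value 3680 (2 byte(s))
  byte[2]=0xAF cont=1 payload=0x2F=47: acc |= 47<<0 -> acc=47 shift=7
  byte[3]=0x14 cont=0 payload=0x14=20: acc |= 20<<7 -> acc=2607 shift=14 [end]
Varint 2: bytes[2:4] = AF 14 -> value 2607 (2 byte(s))
  byte[4]=0xF6 cont=1 payload=0x76=118: acc |= 118<<0 -> acc=118 shift=7
  byte[5]=0xC4 cont=1 payload=0x44=68: acc |= 68<<7 -> acc=8822 shift=14
  byte[6]=0x75 cont=0 payload=0x75=117: acc |= 117<<14 -> acc=1925750 shift=21 [end]
Varint 3: bytes[4:7] = F6 C4 75 -> value 1925750 (3 byte(s))
  byte[7]=0x48 cont=0 payload=0x48=72: acc |= 72<<0 -> acc=72 shift=7 [end]
Varint 4: bytes[7:8] = 48 -> value 72 (1 byte(s))
  byte[8]=0x8A cont=1 payload=0x0A=10: acc |= 10<<0 -> acc=10 shift=7
  byte[9]=0x99 cont=1 payload=0x19=25: acc |= 25<<7 -> acc=3210 shift=14
  byte[10]=0x54 cont=0 payload=0x54=84: acc |= 84<<14 -> acc=1379466 shift=21 [end]
Varint 5: bytes[8:11] = 8A 99 54 -> value 1379466 (3 byte(s))

Answer: 2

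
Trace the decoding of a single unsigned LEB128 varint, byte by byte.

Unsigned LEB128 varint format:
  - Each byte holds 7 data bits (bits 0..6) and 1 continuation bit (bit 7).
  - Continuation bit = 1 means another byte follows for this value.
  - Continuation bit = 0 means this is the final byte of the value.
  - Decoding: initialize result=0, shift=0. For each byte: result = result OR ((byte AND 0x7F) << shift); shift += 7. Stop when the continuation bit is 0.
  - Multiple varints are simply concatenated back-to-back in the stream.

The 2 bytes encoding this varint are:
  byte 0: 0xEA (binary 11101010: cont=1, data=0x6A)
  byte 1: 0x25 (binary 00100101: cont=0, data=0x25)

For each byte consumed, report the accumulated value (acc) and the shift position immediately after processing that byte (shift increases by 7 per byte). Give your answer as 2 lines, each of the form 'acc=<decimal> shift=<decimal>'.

byte 0=0xEA: payload=0x6A=106, contrib = 106<<0 = 106; acc -> 106, shift -> 7
byte 1=0x25: payload=0x25=37, contrib = 37<<7 = 4736; acc -> 4842, shift -> 14

Answer: acc=106 shift=7
acc=4842 shift=14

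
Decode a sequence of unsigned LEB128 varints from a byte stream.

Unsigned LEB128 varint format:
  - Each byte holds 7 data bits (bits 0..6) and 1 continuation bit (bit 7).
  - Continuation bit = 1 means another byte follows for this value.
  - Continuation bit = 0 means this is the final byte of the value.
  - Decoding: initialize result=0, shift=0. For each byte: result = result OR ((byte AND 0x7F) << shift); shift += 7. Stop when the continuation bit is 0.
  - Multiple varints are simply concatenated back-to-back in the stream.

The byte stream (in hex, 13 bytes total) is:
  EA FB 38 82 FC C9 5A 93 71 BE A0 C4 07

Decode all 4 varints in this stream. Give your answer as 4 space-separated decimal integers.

  byte[0]=0xEA cont=1 payload=0x6A=106: acc |= 106<<0 -> acc=106 shift=7
  byte[1]=0xFB cont=1 payload=0x7B=123: acc |= 123<<7 -> acc=15850 shift=14
  byte[2]=0x38 cont=0 payload=0x38=56: acc |= 56<<14 -> acc=933354 shift=21 [end]
Varint 1: bytes[0:3] = EA FB 38 -> value 933354 (3 byte(s))
  byte[3]=0x82 cont=1 payload=0x02=2: acc |= 2<<0 -> acc=2 shift=7
  byte[4]=0xFC cont=1 payload=0x7C=124: acc |= 124<<7 -> acc=15874 shift=14
  byte[5]=0xC9 cont=1 payload=0x49=73: acc |= 73<<14 -> acc=1211906 shift=21
  byte[6]=0x5A cont=0 payload=0x5A=90: acc |= 90<<21 -> acc=189955586 shift=28 [end]
Varint 2: bytes[3:7] = 82 FC C9 5A -> value 189955586 (4 byte(s))
  byte[7]=0x93 cont=1 payload=0x13=19: acc |= 19<<0 -> acc=19 shift=7
  byte[8]=0x71 cont=0 payload=0x71=113: acc |= 113<<7 -> acc=14483 shift=14 [end]
Varint 3: bytes[7:9] = 93 71 -> value 14483 (2 byte(s))
  byte[9]=0xBE cont=1 payload=0x3E=62: acc |= 62<<0 -> acc=62 shift=7
  byte[10]=0xA0 cont=1 payload=0x20=32: acc |= 32<<7 -> acc=4158 shift=14
  byte[11]=0xC4 cont=1 payload=0x44=68: acc |= 68<<14 -> acc=1118270 shift=21
  byte[12]=0x07 cont=0 payload=0x07=7: acc |= 7<<21 -> acc=15798334 shift=28 [end]
Varint 4: bytes[9:13] = BE A0 C4 07 -> value 15798334 (4 byte(s))

Answer: 933354 189955586 14483 15798334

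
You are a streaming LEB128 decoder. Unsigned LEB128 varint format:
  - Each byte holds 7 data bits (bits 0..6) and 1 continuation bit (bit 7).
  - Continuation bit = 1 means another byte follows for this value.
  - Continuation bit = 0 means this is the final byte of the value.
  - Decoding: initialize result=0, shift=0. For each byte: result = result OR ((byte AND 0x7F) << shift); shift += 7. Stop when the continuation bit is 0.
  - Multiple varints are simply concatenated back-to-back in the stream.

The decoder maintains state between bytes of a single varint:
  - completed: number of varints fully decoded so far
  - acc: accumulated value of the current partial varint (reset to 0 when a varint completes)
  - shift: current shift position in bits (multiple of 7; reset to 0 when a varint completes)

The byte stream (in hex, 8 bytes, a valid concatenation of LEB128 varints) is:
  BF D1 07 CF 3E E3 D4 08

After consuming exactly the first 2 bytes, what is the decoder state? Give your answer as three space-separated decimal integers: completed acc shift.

Answer: 0 10431 14

Derivation:
byte[0]=0xBF cont=1 payload=0x3F: acc |= 63<<0 -> completed=0 acc=63 shift=7
byte[1]=0xD1 cont=1 payload=0x51: acc |= 81<<7 -> completed=0 acc=10431 shift=14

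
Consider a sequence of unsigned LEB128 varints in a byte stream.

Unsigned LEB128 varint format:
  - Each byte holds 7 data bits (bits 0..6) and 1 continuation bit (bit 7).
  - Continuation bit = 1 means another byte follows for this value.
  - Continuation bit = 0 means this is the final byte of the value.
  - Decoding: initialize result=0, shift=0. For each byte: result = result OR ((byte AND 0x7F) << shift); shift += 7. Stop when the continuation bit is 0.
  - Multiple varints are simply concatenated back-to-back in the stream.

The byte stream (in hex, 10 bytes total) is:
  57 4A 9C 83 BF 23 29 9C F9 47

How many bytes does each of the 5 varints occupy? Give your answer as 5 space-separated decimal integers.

  byte[0]=0x57 cont=0 payload=0x57=87: acc |= 87<<0 -> acc=87 shift=7 [end]
Varint 1: bytes[0:1] = 57 -> value 87 (1 byte(s))
  byte[1]=0x4A cont=0 payload=0x4A=74: acc |= 74<<0 -> acc=74 shift=7 [end]
Varint 2: bytes[1:2] = 4A -> value 74 (1 byte(s))
  byte[2]=0x9C cont=1 payload=0x1C=28: acc |= 28<<0 -> acc=28 shift=7
  byte[3]=0x83 cont=1 payload=0x03=3: acc |= 3<<7 -> acc=412 shift=14
  byte[4]=0xBF cont=1 payload=0x3F=63: acc |= 63<<14 -> acc=1032604 shift=21
  byte[5]=0x23 cont=0 payload=0x23=35: acc |= 35<<21 -> acc=74432924 shift=28 [end]
Varint 3: bytes[2:6] = 9C 83 BF 23 -> value 74432924 (4 byte(s))
  byte[6]=0x29 cont=0 payload=0x29=41: acc |= 41<<0 -> acc=41 shift=7 [end]
Varint 4: bytes[6:7] = 29 -> value 41 (1 byte(s))
  byte[7]=0x9C cont=1 payload=0x1C=28: acc |= 28<<0 -> acc=28 shift=7
  byte[8]=0xF9 cont=1 payload=0x79=121: acc |= 121<<7 -> acc=15516 shift=14
  byte[9]=0x47 cont=0 payload=0x47=71: acc |= 71<<14 -> acc=1178780 shift=21 [end]
Varint 5: bytes[7:10] = 9C F9 47 -> value 1178780 (3 byte(s))

Answer: 1 1 4 1 3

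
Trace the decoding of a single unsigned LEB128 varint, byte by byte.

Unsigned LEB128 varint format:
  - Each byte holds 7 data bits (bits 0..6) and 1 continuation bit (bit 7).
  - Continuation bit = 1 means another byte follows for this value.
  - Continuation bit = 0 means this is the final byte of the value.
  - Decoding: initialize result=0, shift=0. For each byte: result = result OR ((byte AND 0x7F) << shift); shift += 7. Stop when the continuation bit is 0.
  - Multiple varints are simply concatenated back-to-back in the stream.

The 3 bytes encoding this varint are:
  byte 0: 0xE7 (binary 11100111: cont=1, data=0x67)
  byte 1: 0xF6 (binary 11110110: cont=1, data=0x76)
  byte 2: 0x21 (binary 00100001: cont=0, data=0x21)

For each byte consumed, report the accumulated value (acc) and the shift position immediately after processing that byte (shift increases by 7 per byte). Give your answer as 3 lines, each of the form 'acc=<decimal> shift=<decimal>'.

Answer: acc=103 shift=7
acc=15207 shift=14
acc=555879 shift=21

Derivation:
byte 0=0xE7: payload=0x67=103, contrib = 103<<0 = 103; acc -> 103, shift -> 7
byte 1=0xF6: payload=0x76=118, contrib = 118<<7 = 15104; acc -> 15207, shift -> 14
byte 2=0x21: payload=0x21=33, contrib = 33<<14 = 540672; acc -> 555879, shift -> 21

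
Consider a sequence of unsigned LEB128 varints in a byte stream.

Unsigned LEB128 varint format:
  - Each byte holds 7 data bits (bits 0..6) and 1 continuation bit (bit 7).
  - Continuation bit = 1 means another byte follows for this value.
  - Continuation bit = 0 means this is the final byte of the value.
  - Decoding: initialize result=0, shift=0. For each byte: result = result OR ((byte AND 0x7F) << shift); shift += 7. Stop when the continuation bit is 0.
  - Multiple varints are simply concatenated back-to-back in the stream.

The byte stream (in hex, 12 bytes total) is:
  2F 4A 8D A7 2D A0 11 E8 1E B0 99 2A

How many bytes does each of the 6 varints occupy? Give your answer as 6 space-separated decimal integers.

Answer: 1 1 3 2 2 3

Derivation:
  byte[0]=0x2F cont=0 payload=0x2F=47: acc |= 47<<0 -> acc=47 shift=7 [end]
Varint 1: bytes[0:1] = 2F -> value 47 (1 byte(s))
  byte[1]=0x4A cont=0 payload=0x4A=74: acc |= 74<<0 -> acc=74 shift=7 [end]
Varint 2: bytes[1:2] = 4A -> value 74 (1 byte(s))
  byte[2]=0x8D cont=1 payload=0x0D=13: acc |= 13<<0 -> acc=13 shift=7
  byte[3]=0xA7 cont=1 payload=0x27=39: acc |= 39<<7 -> acc=5005 shift=14
  byte[4]=0x2D cont=0 payload=0x2D=45: acc |= 45<<14 -> acc=742285 shift=21 [end]
Varint 3: bytes[2:5] = 8D A7 2D -> value 742285 (3 byte(s))
  byte[5]=0xA0 cont=1 payload=0x20=32: acc |= 32<<0 -> acc=32 shift=7
  byte[6]=0x11 cont=0 payload=0x11=17: acc |= 17<<7 -> acc=2208 shift=14 [end]
Varint 4: bytes[5:7] = A0 11 -> value 2208 (2 byte(s))
  byte[7]=0xE8 cont=1 payload=0x68=104: acc |= 104<<0 -> acc=104 shift=7
  byte[8]=0x1E cont=0 payload=0x1E=30: acc |= 30<<7 -> acc=3944 shift=14 [end]
Varint 5: bytes[7:9] = E8 1E -> value 3944 (2 byte(s))
  byte[9]=0xB0 cont=1 payload=0x30=48: acc |= 48<<0 -> acc=48 shift=7
  byte[10]=0x99 cont=1 payload=0x19=25: acc |= 25<<7 -> acc=3248 shift=14
  byte[11]=0x2A cont=0 payload=0x2A=42: acc |= 42<<14 -> acc=691376 shift=21 [end]
Varint 6: bytes[9:12] = B0 99 2A -> value 691376 (3 byte(s))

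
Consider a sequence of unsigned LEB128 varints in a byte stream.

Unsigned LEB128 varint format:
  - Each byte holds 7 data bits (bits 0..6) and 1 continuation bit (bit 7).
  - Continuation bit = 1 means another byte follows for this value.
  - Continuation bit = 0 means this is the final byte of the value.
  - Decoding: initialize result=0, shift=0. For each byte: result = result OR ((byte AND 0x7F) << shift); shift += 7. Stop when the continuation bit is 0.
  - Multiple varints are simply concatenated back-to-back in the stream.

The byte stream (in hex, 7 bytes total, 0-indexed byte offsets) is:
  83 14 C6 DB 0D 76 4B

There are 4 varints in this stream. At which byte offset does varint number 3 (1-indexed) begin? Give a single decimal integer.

Answer: 5

Derivation:
  byte[0]=0x83 cont=1 payload=0x03=3: acc |= 3<<0 -> acc=3 shift=7
  byte[1]=0x14 cont=0 payload=0x14=20: acc |= 20<<7 -> acc=2563 shift=14 [end]
Varint 1: bytes[0:2] = 83 14 -> value 2563 (2 byte(s))
  byte[2]=0xC6 cont=1 payload=0x46=70: acc |= 70<<0 -> acc=70 shift=7
  byte[3]=0xDB cont=1 payload=0x5B=91: acc |= 91<<7 -> acc=11718 shift=14
  byte[4]=0x0D cont=0 payload=0x0D=13: acc |= 13<<14 -> acc=224710 shift=21 [end]
Varint 2: bytes[2:5] = C6 DB 0D -> value 224710 (3 byte(s))
  byte[5]=0x76 cont=0 payload=0x76=118: acc |= 118<<0 -> acc=118 shift=7 [end]
Varint 3: bytes[5:6] = 76 -> value 118 (1 byte(s))
  byte[6]=0x4B cont=0 payload=0x4B=75: acc |= 75<<0 -> acc=75 shift=7 [end]
Varint 4: bytes[6:7] = 4B -> value 75 (1 byte(s))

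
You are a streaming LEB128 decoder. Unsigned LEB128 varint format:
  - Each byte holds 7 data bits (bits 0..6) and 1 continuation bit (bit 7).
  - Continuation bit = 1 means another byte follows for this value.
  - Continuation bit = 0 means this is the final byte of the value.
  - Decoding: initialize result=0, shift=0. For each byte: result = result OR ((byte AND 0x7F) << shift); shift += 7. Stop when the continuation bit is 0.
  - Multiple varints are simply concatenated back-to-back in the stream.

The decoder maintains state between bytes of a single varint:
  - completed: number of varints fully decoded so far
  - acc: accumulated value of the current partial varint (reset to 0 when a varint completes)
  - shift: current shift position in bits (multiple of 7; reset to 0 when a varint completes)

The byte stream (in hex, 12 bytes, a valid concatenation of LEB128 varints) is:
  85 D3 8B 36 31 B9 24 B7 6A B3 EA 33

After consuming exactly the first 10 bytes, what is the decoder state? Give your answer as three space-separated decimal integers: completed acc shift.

byte[0]=0x85 cont=1 payload=0x05: acc |= 5<<0 -> completed=0 acc=5 shift=7
byte[1]=0xD3 cont=1 payload=0x53: acc |= 83<<7 -> completed=0 acc=10629 shift=14
byte[2]=0x8B cont=1 payload=0x0B: acc |= 11<<14 -> completed=0 acc=190853 shift=21
byte[3]=0x36 cont=0 payload=0x36: varint #1 complete (value=113437061); reset -> completed=1 acc=0 shift=0
byte[4]=0x31 cont=0 payload=0x31: varint #2 complete (value=49); reset -> completed=2 acc=0 shift=0
byte[5]=0xB9 cont=1 payload=0x39: acc |= 57<<0 -> completed=2 acc=57 shift=7
byte[6]=0x24 cont=0 payload=0x24: varint #3 complete (value=4665); reset -> completed=3 acc=0 shift=0
byte[7]=0xB7 cont=1 payload=0x37: acc |= 55<<0 -> completed=3 acc=55 shift=7
byte[8]=0x6A cont=0 payload=0x6A: varint #4 complete (value=13623); reset -> completed=4 acc=0 shift=0
byte[9]=0xB3 cont=1 payload=0x33: acc |= 51<<0 -> completed=4 acc=51 shift=7

Answer: 4 51 7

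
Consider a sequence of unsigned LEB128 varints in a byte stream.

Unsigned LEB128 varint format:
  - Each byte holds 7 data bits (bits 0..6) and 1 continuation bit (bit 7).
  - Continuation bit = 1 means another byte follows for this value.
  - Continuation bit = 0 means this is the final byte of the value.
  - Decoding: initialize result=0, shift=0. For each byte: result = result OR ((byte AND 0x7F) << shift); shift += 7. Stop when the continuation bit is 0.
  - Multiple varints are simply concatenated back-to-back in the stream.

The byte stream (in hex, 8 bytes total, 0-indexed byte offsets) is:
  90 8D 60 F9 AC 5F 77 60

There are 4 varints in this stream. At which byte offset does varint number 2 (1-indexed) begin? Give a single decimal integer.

Answer: 3

Derivation:
  byte[0]=0x90 cont=1 payload=0x10=16: acc |= 16<<0 -> acc=16 shift=7
  byte[1]=0x8D cont=1 payload=0x0D=13: acc |= 13<<7 -> acc=1680 shift=14
  byte[2]=0x60 cont=0 payload=0x60=96: acc |= 96<<14 -> acc=1574544 shift=21 [end]
Varint 1: bytes[0:3] = 90 8D 60 -> value 1574544 (3 byte(s))
  byte[3]=0xF9 cont=1 payload=0x79=121: acc |= 121<<0 -> acc=121 shift=7
  byte[4]=0xAC cont=1 payload=0x2C=44: acc |= 44<<7 -> acc=5753 shift=14
  byte[5]=0x5F cont=0 payload=0x5F=95: acc |= 95<<14 -> acc=1562233 shift=21 [end]
Varint 2: bytes[3:6] = F9 AC 5F -> value 1562233 (3 byte(s))
  byte[6]=0x77 cont=0 payload=0x77=119: acc |= 119<<0 -> acc=119 shift=7 [end]
Varint 3: bytes[6:7] = 77 -> value 119 (1 byte(s))
  byte[7]=0x60 cont=0 payload=0x60=96: acc |= 96<<0 -> acc=96 shift=7 [end]
Varint 4: bytes[7:8] = 60 -> value 96 (1 byte(s))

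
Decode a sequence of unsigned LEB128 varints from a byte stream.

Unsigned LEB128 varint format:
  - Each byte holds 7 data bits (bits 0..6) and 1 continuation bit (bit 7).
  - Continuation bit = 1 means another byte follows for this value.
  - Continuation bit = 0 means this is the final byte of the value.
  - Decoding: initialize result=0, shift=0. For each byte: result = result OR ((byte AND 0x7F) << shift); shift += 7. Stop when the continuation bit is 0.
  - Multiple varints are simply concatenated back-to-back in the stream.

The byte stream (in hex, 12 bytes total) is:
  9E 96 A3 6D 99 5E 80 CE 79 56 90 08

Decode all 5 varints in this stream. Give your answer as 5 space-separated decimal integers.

Answer: 229165854 12057 1992448 86 1040

Derivation:
  byte[0]=0x9E cont=1 payload=0x1E=30: acc |= 30<<0 -> acc=30 shift=7
  byte[1]=0x96 cont=1 payload=0x16=22: acc |= 22<<7 -> acc=2846 shift=14
  byte[2]=0xA3 cont=1 payload=0x23=35: acc |= 35<<14 -> acc=576286 shift=21
  byte[3]=0x6D cont=0 payload=0x6D=109: acc |= 109<<21 -> acc=229165854 shift=28 [end]
Varint 1: bytes[0:4] = 9E 96 A3 6D -> value 229165854 (4 byte(s))
  byte[4]=0x99 cont=1 payload=0x19=25: acc |= 25<<0 -> acc=25 shift=7
  byte[5]=0x5E cont=0 payload=0x5E=94: acc |= 94<<7 -> acc=12057 shift=14 [end]
Varint 2: bytes[4:6] = 99 5E -> value 12057 (2 byte(s))
  byte[6]=0x80 cont=1 payload=0x00=0: acc |= 0<<0 -> acc=0 shift=7
  byte[7]=0xCE cont=1 payload=0x4E=78: acc |= 78<<7 -> acc=9984 shift=14
  byte[8]=0x79 cont=0 payload=0x79=121: acc |= 121<<14 -> acc=1992448 shift=21 [end]
Varint 3: bytes[6:9] = 80 CE 79 -> value 1992448 (3 byte(s))
  byte[9]=0x56 cont=0 payload=0x56=86: acc |= 86<<0 -> acc=86 shift=7 [end]
Varint 4: bytes[9:10] = 56 -> value 86 (1 byte(s))
  byte[10]=0x90 cont=1 payload=0x10=16: acc |= 16<<0 -> acc=16 shift=7
  byte[11]=0x08 cont=0 payload=0x08=8: acc |= 8<<7 -> acc=1040 shift=14 [end]
Varint 5: bytes[10:12] = 90 08 -> value 1040 (2 byte(s))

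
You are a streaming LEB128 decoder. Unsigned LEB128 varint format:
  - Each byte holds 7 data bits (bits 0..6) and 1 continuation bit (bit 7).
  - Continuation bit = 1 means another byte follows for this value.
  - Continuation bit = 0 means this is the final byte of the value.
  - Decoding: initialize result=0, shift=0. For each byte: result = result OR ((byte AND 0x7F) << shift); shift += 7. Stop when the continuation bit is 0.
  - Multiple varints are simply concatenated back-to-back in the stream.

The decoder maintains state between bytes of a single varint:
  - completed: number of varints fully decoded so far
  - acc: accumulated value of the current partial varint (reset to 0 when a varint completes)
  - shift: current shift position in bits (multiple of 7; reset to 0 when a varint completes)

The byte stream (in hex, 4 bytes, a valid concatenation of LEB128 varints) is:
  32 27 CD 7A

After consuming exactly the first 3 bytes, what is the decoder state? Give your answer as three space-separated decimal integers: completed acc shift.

byte[0]=0x32 cont=0 payload=0x32: varint #1 complete (value=50); reset -> completed=1 acc=0 shift=0
byte[1]=0x27 cont=0 payload=0x27: varint #2 complete (value=39); reset -> completed=2 acc=0 shift=0
byte[2]=0xCD cont=1 payload=0x4D: acc |= 77<<0 -> completed=2 acc=77 shift=7

Answer: 2 77 7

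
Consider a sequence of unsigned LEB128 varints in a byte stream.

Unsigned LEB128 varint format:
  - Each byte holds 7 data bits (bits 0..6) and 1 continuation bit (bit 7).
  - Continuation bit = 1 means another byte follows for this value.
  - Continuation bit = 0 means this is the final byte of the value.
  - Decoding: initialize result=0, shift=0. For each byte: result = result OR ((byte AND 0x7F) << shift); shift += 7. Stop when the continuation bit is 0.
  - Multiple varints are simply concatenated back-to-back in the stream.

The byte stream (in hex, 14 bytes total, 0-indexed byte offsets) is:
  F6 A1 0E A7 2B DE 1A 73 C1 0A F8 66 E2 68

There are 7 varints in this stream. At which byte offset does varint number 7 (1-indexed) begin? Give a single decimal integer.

Answer: 12

Derivation:
  byte[0]=0xF6 cont=1 payload=0x76=118: acc |= 118<<0 -> acc=118 shift=7
  byte[1]=0xA1 cont=1 payload=0x21=33: acc |= 33<<7 -> acc=4342 shift=14
  byte[2]=0x0E cont=0 payload=0x0E=14: acc |= 14<<14 -> acc=233718 shift=21 [end]
Varint 1: bytes[0:3] = F6 A1 0E -> value 233718 (3 byte(s))
  byte[3]=0xA7 cont=1 payload=0x27=39: acc |= 39<<0 -> acc=39 shift=7
  byte[4]=0x2B cont=0 payload=0x2B=43: acc |= 43<<7 -> acc=5543 shift=14 [end]
Varint 2: bytes[3:5] = A7 2B -> value 5543 (2 byte(s))
  byte[5]=0xDE cont=1 payload=0x5E=94: acc |= 94<<0 -> acc=94 shift=7
  byte[6]=0x1A cont=0 payload=0x1A=26: acc |= 26<<7 -> acc=3422 shift=14 [end]
Varint 3: bytes[5:7] = DE 1A -> value 3422 (2 byte(s))
  byte[7]=0x73 cont=0 payload=0x73=115: acc |= 115<<0 -> acc=115 shift=7 [end]
Varint 4: bytes[7:8] = 73 -> value 115 (1 byte(s))
  byte[8]=0xC1 cont=1 payload=0x41=65: acc |= 65<<0 -> acc=65 shift=7
  byte[9]=0x0A cont=0 payload=0x0A=10: acc |= 10<<7 -> acc=1345 shift=14 [end]
Varint 5: bytes[8:10] = C1 0A -> value 1345 (2 byte(s))
  byte[10]=0xF8 cont=1 payload=0x78=120: acc |= 120<<0 -> acc=120 shift=7
  byte[11]=0x66 cont=0 payload=0x66=102: acc |= 102<<7 -> acc=13176 shift=14 [end]
Varint 6: bytes[10:12] = F8 66 -> value 13176 (2 byte(s))
  byte[12]=0xE2 cont=1 payload=0x62=98: acc |= 98<<0 -> acc=98 shift=7
  byte[13]=0x68 cont=0 payload=0x68=104: acc |= 104<<7 -> acc=13410 shift=14 [end]
Varint 7: bytes[12:14] = E2 68 -> value 13410 (2 byte(s))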